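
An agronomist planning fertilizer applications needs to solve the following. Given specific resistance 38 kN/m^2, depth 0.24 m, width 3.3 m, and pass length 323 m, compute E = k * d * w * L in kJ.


E = k * d * w * L
  = 38 * 0.24 * 3.3 * 323
  = 9721.01 kJ


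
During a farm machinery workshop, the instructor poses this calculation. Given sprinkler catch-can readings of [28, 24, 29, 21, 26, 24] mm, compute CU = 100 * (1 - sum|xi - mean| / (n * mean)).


xbar = 152 / 6 = 25.333
sum|xi - xbar| = 14
CU = 100 * (1 - 14 / (6 * 25.333))
   = 100 * (1 - 0.0921)
   = 90.79%


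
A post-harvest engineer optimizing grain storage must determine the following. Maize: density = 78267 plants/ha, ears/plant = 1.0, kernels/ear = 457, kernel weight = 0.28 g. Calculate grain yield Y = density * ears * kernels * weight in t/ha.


Y = density * ears * kernels * kw
  = 78267 * 1.0 * 457 * 0.28 g/ha
  = 10015045.32 g/ha
  = 10015.05 kg/ha = 10.02 t/ha


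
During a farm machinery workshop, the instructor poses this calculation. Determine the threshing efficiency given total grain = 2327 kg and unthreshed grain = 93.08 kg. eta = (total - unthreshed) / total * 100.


eta = (total - unthreshed) / total * 100
    = (2327 - 93.08) / 2327 * 100
    = 2233.92 / 2327 * 100
    = 96%


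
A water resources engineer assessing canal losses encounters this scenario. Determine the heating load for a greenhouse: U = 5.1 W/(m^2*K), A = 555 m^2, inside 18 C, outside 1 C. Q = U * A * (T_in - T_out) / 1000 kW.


dT = 18 - (1) = 17 K
Q = U * A * dT
  = 5.1 * 555 * 17
  = 48118.50 W = 48.12 kW


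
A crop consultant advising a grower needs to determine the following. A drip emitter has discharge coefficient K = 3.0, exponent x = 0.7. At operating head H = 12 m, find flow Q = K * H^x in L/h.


Q = K * H^x
  = 3.0 * 12^0.7
  = 3.0 * 5.6941
  = 17.08 L/h


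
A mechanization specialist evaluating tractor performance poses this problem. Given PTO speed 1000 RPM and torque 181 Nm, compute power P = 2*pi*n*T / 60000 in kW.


P = 2*pi*n*T / 60000
  = 2*pi * 1000 * 181 / 60000
  = 1137256.54 / 60000
  = 18.95 kW


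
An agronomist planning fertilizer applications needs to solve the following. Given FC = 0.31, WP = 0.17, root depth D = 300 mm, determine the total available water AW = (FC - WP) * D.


AW = (FC - WP) * D
   = (0.31 - 0.17) * 300
   = 0.14 * 300
   = 42 mm


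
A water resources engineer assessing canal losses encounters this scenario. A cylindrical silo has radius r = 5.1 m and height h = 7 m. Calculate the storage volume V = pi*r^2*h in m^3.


V = pi * r^2 * h
  = pi * 5.1^2 * 7
  = pi * 26.01 * 7
  = 571.99 m^3


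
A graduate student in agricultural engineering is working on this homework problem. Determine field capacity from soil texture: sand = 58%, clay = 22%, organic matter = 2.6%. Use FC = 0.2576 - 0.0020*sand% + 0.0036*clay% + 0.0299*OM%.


FC = 0.2576 - 0.0020*58 + 0.0036*22 + 0.0299*2.6
   = 0.2576 - 0.1160 + 0.0792 + 0.0777
   = 0.2985


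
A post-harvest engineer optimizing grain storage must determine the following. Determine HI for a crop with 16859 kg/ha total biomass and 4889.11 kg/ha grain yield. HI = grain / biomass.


HI = grain_yield / biomass
   = 4889.11 / 16859
   = 0.29


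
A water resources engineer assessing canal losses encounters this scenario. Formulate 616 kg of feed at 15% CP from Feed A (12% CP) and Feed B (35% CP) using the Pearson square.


parts_A = CP_b - target = 35 - 15 = 20
parts_B = target - CP_a = 15 - 12 = 3
total_parts = 20 + 3 = 23
Feed A = 616 * 20 / 23 = 535.65 kg
Feed B = 616 * 3 / 23 = 80.35 kg

535.65 kg


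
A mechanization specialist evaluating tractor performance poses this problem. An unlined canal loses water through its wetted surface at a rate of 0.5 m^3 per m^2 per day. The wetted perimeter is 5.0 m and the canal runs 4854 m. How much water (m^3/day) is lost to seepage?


S = C * P * L
  = 0.5 * 5.0 * 4854
  = 12135 m^3/day


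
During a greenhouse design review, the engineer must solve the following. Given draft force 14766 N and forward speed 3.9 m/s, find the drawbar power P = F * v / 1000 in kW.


P = F * v / 1000
  = 14766 * 3.9 / 1000
  = 57587.40 / 1000
  = 57.59 kW


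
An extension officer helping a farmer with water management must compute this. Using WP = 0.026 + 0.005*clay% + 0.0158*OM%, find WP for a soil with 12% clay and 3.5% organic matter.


WP = 0.026 + 0.005*12 + 0.0158*3.5
   = 0.026 + 0.0600 + 0.0553
   = 0.1413


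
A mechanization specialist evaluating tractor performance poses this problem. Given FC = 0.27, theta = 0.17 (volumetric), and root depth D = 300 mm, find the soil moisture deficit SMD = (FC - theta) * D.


SMD = (FC - theta) * D
    = (0.27 - 0.17) * 300
    = 0.100 * 300
    = 30 mm


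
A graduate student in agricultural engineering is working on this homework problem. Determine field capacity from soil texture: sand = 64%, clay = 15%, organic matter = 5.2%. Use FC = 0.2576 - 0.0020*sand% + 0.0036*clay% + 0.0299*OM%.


FC = 0.2576 - 0.0020*64 + 0.0036*15 + 0.0299*5.2
   = 0.2576 - 0.1280 + 0.0540 + 0.1555
   = 0.3391


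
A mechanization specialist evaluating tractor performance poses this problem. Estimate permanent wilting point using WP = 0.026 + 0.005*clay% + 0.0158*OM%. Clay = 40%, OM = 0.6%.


WP = 0.026 + 0.005*40 + 0.0158*0.6
   = 0.026 + 0.2000 + 0.0095
   = 0.2355


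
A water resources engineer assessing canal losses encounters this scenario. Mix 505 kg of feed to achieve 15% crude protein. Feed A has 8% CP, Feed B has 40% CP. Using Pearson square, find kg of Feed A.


parts_A = CP_b - target = 40 - 15 = 25
parts_B = target - CP_a = 15 - 8 = 7
total_parts = 25 + 7 = 32
Feed A = 505 * 25 / 32 = 394.53 kg
Feed B = 505 * 7 / 32 = 110.47 kg

394.53 kg


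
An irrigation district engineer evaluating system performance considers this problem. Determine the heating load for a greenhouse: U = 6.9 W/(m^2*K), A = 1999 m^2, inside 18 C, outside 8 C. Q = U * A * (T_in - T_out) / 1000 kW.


dT = 18 - (8) = 10 K
Q = U * A * dT
  = 6.9 * 1999 * 10
  = 137931 W = 137.93 kW


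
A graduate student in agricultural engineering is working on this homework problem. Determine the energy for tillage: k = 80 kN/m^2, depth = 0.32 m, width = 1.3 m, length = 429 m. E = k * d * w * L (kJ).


E = k * d * w * L
  = 80 * 0.32 * 1.3 * 429
  = 14277.12 kJ


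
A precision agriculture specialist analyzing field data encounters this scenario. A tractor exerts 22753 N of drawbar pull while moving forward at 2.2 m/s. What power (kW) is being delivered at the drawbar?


P = F * v / 1000
  = 22753 * 2.2 / 1000
  = 50056.60 / 1000
  = 50.06 kW


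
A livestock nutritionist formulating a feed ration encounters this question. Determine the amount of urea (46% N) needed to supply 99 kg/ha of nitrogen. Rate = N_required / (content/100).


Rate = N_required / (N_content / 100)
     = 99 / (46 / 100)
     = 99 / 0.46
     = 215.22 kg/ha


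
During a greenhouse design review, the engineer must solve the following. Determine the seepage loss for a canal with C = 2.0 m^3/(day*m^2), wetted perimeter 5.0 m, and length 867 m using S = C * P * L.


S = C * P * L
  = 2.0 * 5.0 * 867
  = 8670 m^3/day


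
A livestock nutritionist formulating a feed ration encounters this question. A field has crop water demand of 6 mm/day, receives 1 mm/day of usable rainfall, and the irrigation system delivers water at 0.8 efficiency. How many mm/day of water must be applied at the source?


IWR = (ETc - Pe) / Ea
    = (6 - 1) / 0.8
    = 5 / 0.8
    = 6.25 mm/day


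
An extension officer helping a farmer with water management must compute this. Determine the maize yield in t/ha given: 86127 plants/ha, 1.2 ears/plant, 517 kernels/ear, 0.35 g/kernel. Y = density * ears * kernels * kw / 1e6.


Y = density * ears * kernels * kw
  = 86127 * 1.2 * 517 * 0.35 g/ha
  = 18701616.78 g/ha
  = 18701.62 kg/ha = 18.70 t/ha


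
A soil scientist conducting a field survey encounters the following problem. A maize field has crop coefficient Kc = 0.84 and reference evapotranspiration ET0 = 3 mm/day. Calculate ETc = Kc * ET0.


ETc = Kc * ET0
    = 0.84 * 3
    = 2.52 mm/day


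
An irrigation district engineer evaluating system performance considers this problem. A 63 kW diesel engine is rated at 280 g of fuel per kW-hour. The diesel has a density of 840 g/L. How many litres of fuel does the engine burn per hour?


FC = P * BSFC / rho_fuel
   = 63 * 280 / 840
   = 17640 / 840
   = 21 L/h


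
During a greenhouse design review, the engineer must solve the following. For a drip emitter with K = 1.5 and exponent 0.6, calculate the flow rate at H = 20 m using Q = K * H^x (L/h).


Q = K * H^x
  = 1.5 * 20^0.6
  = 1.5 * 6.0342
  = 9.05 L/h


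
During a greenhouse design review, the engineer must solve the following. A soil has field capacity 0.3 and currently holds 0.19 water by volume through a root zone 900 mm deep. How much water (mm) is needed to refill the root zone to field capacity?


SMD = (FC - theta) * D
    = (0.3 - 0.19) * 900
    = 0.110 * 900
    = 99 mm


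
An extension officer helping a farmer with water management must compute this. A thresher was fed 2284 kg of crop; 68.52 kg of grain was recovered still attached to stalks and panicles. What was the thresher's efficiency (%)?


eta = (total - unthreshed) / total * 100
    = (2284 - 68.52) / 2284 * 100
    = 2215.48 / 2284 * 100
    = 97%


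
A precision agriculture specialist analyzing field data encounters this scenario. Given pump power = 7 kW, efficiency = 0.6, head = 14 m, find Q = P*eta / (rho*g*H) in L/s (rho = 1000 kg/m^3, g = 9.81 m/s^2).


Q = (P * 1000 * eta) / (rho * g * H)
  = (7 * 1000 * 0.6) / (1000 * 9.81 * 14)
  = 4200 / 137340
  = 0.03058 m^3/s = 30.58 L/s


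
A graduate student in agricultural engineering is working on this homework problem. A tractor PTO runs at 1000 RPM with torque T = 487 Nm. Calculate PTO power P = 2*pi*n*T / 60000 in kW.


P = 2*pi*n*T / 60000
  = 2*pi * 1000 * 487 / 60000
  = 3059911.24 / 60000
  = 51.00 kW


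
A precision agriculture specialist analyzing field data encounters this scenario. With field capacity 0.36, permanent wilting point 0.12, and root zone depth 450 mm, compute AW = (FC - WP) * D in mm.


AW = (FC - WP) * D
   = (0.36 - 0.12) * 450
   = 0.24 * 450
   = 108 mm


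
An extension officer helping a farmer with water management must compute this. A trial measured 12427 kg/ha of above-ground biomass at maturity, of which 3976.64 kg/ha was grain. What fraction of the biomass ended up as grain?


HI = grain_yield / biomass
   = 3976.64 / 12427
   = 0.32


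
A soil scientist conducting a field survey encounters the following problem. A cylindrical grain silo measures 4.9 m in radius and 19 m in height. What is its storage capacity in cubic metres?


V = pi * r^2 * h
  = pi * 4.9^2 * 19
  = pi * 24.01 * 19
  = 1433.16 m^3


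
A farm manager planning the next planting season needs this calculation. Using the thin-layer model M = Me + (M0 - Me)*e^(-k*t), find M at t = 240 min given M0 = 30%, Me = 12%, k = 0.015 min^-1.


M = Me + (M0 - Me) * e^(-k*t)
  = 12 + (30 - 12) * e^(-0.015*240)
  = 12 + 18 * e^(-3.600)
  = 12 + 18 * 0.02732
  = 12 + 0.4918
  = 12.49%


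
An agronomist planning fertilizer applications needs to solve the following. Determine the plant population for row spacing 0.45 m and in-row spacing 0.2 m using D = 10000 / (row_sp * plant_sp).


D = 10000 / (row_sp * plant_sp)
  = 10000 / (0.45 * 0.2)
  = 10000 / 0.0900
  = 111111.11 plants/ha


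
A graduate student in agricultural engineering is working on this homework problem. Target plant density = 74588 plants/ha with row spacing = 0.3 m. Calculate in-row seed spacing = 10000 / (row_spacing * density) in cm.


spacing = 10000 / (row_sp * density)
        = 10000 / (0.3 * 74588)
        = 10000 / 22376.40
        = 0.44690 m = 44.69 cm


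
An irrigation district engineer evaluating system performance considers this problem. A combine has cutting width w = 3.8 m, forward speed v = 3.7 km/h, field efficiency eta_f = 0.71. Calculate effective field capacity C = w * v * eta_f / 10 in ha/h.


C = w * v * eta_f / 10
  = 3.8 * 3.7 * 0.71 / 10
  = 9.98 / 10
  = 1.00 ha/h


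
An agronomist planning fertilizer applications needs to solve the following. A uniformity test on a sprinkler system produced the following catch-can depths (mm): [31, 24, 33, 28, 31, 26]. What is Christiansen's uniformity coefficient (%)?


xbar = 173 / 6 = 28.833
sum|xi - xbar| = 17
CU = 100 * (1 - 17 / (6 * 28.833))
   = 100 * (1 - 0.0983)
   = 90.17%


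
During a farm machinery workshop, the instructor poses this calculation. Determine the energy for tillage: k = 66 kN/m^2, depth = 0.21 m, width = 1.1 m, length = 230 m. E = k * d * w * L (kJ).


E = k * d * w * L
  = 66 * 0.21 * 1.1 * 230
  = 3506.58 kJ


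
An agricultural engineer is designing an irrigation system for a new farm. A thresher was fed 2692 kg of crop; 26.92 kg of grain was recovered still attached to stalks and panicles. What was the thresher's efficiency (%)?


eta = (total - unthreshed) / total * 100
    = (2692 - 26.92) / 2692 * 100
    = 2665.08 / 2692 * 100
    = 99%


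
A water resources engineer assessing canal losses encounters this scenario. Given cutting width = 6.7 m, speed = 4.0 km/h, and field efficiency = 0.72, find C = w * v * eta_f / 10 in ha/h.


C = w * v * eta_f / 10
  = 6.7 * 4.0 * 0.72 / 10
  = 19.30 / 10
  = 1.93 ha/h


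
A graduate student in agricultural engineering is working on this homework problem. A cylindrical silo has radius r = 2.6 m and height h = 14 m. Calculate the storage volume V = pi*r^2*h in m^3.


V = pi * r^2 * h
  = pi * 2.6^2 * 14
  = pi * 6.76 * 14
  = 297.32 m^3


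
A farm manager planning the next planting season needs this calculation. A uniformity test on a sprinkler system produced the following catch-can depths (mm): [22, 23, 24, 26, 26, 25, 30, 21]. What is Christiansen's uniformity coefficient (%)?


xbar = 197 / 8 = 24.625
sum|xi - xbar| = 17
CU = 100 * (1 - 17 / (8 * 24.625))
   = 100 * (1 - 0.0863)
   = 91.37%


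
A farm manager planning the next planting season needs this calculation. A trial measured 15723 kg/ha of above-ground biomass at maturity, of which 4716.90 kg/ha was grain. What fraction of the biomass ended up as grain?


HI = grain_yield / biomass
   = 4716.90 / 15723
   = 0.30


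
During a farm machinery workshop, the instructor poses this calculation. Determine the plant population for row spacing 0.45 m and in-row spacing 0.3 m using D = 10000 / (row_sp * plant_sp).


D = 10000 / (row_sp * plant_sp)
  = 10000 / (0.45 * 0.3)
  = 10000 / 0.1350
  = 74074.07 plants/ha


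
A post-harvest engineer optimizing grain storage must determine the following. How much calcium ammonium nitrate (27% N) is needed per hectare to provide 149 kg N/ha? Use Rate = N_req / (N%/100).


Rate = N_required / (N_content / 100)
     = 149 / (27 / 100)
     = 149 / 0.27
     = 551.85 kg/ha


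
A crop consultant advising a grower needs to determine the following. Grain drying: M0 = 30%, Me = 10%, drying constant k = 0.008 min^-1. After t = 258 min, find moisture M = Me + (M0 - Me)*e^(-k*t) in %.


M = Me + (M0 - Me) * e^(-k*t)
  = 10 + (30 - 10) * e^(-0.008*258)
  = 10 + 20 * e^(-2.064)
  = 10 + 20 * 0.12695
  = 10 + 2.5389
  = 12.54%


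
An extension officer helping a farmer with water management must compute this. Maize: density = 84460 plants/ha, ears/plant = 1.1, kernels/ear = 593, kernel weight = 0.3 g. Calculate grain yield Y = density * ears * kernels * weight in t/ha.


Y = density * ears * kernels * kw
  = 84460 * 1.1 * 593 * 0.3 g/ha
  = 16527977.40 g/ha
  = 16527.98 kg/ha = 16.53 t/ha


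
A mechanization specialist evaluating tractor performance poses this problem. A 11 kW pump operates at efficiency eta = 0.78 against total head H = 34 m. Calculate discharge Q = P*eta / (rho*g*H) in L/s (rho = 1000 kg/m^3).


Q = (P * 1000 * eta) / (rho * g * H)
  = (11 * 1000 * 0.78) / (1000 * 9.81 * 34)
  = 8580 / 333540
  = 0.02572 m^3/s = 25.72 L/s


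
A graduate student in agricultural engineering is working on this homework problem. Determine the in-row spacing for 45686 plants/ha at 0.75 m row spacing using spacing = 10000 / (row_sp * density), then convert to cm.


spacing = 10000 / (row_sp * density)
        = 10000 / (0.75 * 45686)
        = 10000 / 34264.50
        = 0.29185 m = 29.18 cm


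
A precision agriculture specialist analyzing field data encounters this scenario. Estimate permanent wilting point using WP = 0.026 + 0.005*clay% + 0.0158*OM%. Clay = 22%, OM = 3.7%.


WP = 0.026 + 0.005*22 + 0.0158*3.7
   = 0.026 + 0.1100 + 0.0585
   = 0.1945


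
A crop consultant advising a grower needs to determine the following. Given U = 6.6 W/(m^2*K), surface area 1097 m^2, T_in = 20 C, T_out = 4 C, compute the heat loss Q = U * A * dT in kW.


dT = 20 - (4) = 16 K
Q = U * A * dT
  = 6.6 * 1097 * 16
  = 115843.20 W = 115.84 kW


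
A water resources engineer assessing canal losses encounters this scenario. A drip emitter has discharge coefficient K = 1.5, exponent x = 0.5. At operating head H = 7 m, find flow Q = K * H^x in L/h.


Q = K * H^x
  = 1.5 * 7^0.5
  = 1.5 * 2.6458
  = 3.97 L/h


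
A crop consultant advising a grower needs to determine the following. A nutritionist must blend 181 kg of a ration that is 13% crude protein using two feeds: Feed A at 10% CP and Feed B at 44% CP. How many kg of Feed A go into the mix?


parts_A = CP_b - target = 44 - 13 = 31
parts_B = target - CP_a = 13 - 10 = 3
total_parts = 31 + 3 = 34
Feed A = 181 * 31 / 34 = 165.03 kg
Feed B = 181 * 3 / 34 = 15.97 kg

165.03 kg


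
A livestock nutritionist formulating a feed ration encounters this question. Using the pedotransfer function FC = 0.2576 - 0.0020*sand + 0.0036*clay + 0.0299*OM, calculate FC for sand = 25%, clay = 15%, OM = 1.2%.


FC = 0.2576 - 0.0020*25 + 0.0036*15 + 0.0299*1.2
   = 0.2576 - 0.0500 + 0.0540 + 0.0359
   = 0.2975


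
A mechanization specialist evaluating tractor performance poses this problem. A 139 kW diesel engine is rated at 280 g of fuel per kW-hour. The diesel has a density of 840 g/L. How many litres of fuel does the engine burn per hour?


FC = P * BSFC / rho_fuel
   = 139 * 280 / 840
   = 38920 / 840
   = 46.33 L/h


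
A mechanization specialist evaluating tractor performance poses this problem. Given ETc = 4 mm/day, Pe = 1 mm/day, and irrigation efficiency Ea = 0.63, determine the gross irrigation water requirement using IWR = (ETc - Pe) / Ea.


IWR = (ETc - Pe) / Ea
    = (4 - 1) / 0.63
    = 3 / 0.63
    = 4.76 mm/day


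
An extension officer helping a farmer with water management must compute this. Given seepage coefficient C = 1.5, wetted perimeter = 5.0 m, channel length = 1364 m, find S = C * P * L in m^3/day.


S = C * P * L
  = 1.5 * 5.0 * 1364
  = 10230 m^3/day


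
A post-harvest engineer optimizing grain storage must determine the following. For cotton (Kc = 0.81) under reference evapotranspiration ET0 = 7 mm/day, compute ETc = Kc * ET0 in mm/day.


ETc = Kc * ET0
    = 0.81 * 7
    = 5.67 mm/day


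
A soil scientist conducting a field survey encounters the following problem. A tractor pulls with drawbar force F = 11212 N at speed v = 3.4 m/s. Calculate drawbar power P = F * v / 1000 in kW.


P = F * v / 1000
  = 11212 * 3.4 / 1000
  = 38120.80 / 1000
  = 38.12 kW


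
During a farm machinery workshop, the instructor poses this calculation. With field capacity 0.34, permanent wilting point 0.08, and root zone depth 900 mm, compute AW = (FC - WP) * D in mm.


AW = (FC - WP) * D
   = (0.34 - 0.08) * 900
   = 0.26 * 900
   = 234 mm


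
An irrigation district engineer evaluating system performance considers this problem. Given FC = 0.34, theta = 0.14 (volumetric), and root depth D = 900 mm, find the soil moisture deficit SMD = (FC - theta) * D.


SMD = (FC - theta) * D
    = (0.34 - 0.14) * 900
    = 0.200 * 900
    = 180 mm


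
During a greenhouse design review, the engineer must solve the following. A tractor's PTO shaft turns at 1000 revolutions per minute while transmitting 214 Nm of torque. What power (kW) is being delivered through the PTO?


P = 2*pi*n*T / 60000
  = 2*pi * 1000 * 214 / 60000
  = 1344601.66 / 60000
  = 22.41 kW


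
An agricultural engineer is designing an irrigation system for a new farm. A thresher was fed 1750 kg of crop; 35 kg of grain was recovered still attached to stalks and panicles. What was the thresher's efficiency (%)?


eta = (total - unthreshed) / total * 100
    = (1750 - 35) / 1750 * 100
    = 1715 / 1750 * 100
    = 98%


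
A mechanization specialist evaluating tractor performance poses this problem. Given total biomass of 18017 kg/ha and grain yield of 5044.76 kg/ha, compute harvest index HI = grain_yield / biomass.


HI = grain_yield / biomass
   = 5044.76 / 18017
   = 0.28


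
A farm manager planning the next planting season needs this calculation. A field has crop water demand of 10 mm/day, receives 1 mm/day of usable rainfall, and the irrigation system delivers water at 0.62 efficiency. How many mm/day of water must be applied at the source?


IWR = (ETc - Pe) / Ea
    = (10 - 1) / 0.62
    = 9 / 0.62
    = 14.52 mm/day


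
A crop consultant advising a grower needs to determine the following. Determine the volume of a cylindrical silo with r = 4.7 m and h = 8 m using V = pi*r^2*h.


V = pi * r^2 * h
  = pi * 4.7^2 * 8
  = pi * 22.09 * 8
  = 555.18 m^3


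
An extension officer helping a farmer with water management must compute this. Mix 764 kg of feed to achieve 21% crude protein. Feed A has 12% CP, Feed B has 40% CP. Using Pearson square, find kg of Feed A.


parts_A = CP_b - target = 40 - 21 = 19
parts_B = target - CP_a = 21 - 12 = 9
total_parts = 19 + 9 = 28
Feed A = 764 * 19 / 28 = 518.43 kg
Feed B = 764 * 9 / 28 = 245.57 kg

518.43 kg


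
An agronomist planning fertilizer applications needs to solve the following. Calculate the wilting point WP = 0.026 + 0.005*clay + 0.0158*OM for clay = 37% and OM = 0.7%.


WP = 0.026 + 0.005*37 + 0.0158*0.7
   = 0.026 + 0.1850 + 0.0111
   = 0.2221


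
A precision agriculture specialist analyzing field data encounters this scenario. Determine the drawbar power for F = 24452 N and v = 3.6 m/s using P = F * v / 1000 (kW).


P = F * v / 1000
  = 24452 * 3.6 / 1000
  = 88027.20 / 1000
  = 88.03 kW


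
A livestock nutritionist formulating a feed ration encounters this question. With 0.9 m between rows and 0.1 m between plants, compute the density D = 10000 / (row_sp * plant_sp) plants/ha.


D = 10000 / (row_sp * plant_sp)
  = 10000 / (0.9 * 0.1)
  = 10000 / 0.0900
  = 111111.11 plants/ha


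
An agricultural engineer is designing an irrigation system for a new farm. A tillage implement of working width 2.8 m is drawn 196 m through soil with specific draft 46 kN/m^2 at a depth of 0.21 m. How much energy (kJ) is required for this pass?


E = k * d * w * L
  = 46 * 0.21 * 2.8 * 196
  = 5301.41 kJ


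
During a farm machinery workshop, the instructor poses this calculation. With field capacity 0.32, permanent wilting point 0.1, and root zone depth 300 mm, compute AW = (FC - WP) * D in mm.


AW = (FC - WP) * D
   = (0.32 - 0.1) * 300
   = 0.22 * 300
   = 66 mm


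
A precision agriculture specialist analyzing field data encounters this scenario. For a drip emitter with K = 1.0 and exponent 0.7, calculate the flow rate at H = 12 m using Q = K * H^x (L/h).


Q = K * H^x
  = 1.0 * 12^0.7
  = 1.0 * 5.6941
  = 5.69 L/h


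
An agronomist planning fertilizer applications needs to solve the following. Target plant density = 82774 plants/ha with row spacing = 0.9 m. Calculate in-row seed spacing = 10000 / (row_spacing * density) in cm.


spacing = 10000 / (row_sp * density)
        = 10000 / (0.9 * 82774)
        = 10000 / 74496.60
        = 0.13423 m = 13.42 cm


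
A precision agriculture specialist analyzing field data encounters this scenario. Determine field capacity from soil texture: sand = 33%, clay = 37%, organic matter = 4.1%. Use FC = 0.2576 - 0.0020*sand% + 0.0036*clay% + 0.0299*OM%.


FC = 0.2576 - 0.0020*33 + 0.0036*37 + 0.0299*4.1
   = 0.2576 - 0.0660 + 0.1332 + 0.1226
   = 0.4474


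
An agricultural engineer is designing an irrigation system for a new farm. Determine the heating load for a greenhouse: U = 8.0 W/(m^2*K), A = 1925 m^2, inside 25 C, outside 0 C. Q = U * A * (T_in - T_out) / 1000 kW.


dT = 25 - (0) = 25 K
Q = U * A * dT
  = 8.0 * 1925 * 25
  = 385000 W = 385 kW


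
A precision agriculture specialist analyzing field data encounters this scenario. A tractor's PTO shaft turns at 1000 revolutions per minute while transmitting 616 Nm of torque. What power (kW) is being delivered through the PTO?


P = 2*pi*n*T / 60000
  = 2*pi * 1000 * 616 / 60000
  = 3870442.15 / 60000
  = 64.51 kW


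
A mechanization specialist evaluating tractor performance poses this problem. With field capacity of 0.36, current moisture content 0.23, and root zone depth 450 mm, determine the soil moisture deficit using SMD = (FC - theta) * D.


SMD = (FC - theta) * D
    = (0.36 - 0.23) * 450
    = 0.130 * 450
    = 58.50 mm


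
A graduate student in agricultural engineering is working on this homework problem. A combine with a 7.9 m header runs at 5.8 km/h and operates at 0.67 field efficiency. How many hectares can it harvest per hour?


C = w * v * eta_f / 10
  = 7.9 * 5.8 * 0.67 / 10
  = 30.70 / 10
  = 3.07 ha/h


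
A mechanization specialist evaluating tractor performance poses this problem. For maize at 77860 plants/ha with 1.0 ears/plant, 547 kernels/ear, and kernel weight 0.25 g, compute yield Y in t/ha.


Y = density * ears * kernels * kw
  = 77860 * 1.0 * 547 * 0.25 g/ha
  = 10647355 g/ha
  = 10647.36 kg/ha = 10.65 t/ha


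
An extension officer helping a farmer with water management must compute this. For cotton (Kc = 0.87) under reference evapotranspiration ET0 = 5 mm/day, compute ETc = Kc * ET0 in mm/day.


ETc = Kc * ET0
    = 0.87 * 5
    = 4.35 mm/day


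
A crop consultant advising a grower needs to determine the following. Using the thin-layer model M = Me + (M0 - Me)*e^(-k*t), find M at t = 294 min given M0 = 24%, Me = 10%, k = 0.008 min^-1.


M = Me + (M0 - Me) * e^(-k*t)
  = 10 + (24 - 10) * e^(-0.008*294)
  = 10 + 14 * e^(-2.352)
  = 10 + 14 * 0.09518
  = 10 + 1.3325
  = 11.33%


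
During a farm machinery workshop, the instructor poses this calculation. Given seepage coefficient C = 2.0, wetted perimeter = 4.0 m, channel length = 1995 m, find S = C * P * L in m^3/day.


S = C * P * L
  = 2.0 * 4.0 * 1995
  = 15960 m^3/day


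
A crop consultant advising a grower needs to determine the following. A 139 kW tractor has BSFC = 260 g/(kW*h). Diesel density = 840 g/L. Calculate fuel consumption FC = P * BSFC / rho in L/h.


FC = P * BSFC / rho_fuel
   = 139 * 260 / 840
   = 36140 / 840
   = 43.02 L/h


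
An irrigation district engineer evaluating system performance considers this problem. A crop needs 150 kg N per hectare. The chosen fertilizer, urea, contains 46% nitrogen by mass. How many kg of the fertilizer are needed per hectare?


Rate = N_required / (N_content / 100)
     = 150 / (46 / 100)
     = 150 / 0.46
     = 326.09 kg/ha


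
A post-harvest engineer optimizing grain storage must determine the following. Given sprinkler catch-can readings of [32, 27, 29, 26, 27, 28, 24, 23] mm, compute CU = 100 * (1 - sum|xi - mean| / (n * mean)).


xbar = 216 / 8 = 27
sum|xi - xbar| = 16
CU = 100 * (1 - 16 / (8 * 27))
   = 100 * (1 - 0.0741)
   = 92.59%


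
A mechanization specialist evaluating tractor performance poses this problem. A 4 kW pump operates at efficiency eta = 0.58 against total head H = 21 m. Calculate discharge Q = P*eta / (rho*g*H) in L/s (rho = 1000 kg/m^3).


Q = (P * 1000 * eta) / (rho * g * H)
  = (4 * 1000 * 0.58) / (1000 * 9.81 * 21)
  = 2320 / 206010
  = 0.01126 m^3/s = 11.26 L/s


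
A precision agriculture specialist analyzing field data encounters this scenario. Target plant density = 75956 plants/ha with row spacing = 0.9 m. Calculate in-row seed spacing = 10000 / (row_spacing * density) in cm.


spacing = 10000 / (row_sp * density)
        = 10000 / (0.9 * 75956)
        = 10000 / 68360.40
        = 0.14628 m = 14.63 cm


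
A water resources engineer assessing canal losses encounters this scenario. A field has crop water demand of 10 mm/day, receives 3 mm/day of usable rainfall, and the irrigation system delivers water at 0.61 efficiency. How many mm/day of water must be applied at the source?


IWR = (ETc - Pe) / Ea
    = (10 - 3) / 0.61
    = 7 / 0.61
    = 11.48 mm/day


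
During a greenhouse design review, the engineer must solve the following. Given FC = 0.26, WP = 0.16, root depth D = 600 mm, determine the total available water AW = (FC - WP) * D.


AW = (FC - WP) * D
   = (0.26 - 0.16) * 600
   = 0.10 * 600
   = 60 mm


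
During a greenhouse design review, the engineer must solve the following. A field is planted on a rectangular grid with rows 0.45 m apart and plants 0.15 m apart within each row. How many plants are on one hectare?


D = 10000 / (row_sp * plant_sp)
  = 10000 / (0.45 * 0.15)
  = 10000 / 0.0675
  = 148148.15 plants/ha


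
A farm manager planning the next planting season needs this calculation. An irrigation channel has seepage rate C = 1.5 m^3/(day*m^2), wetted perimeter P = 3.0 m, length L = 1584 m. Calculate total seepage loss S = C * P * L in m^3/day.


S = C * P * L
  = 1.5 * 3.0 * 1584
  = 7128 m^3/day


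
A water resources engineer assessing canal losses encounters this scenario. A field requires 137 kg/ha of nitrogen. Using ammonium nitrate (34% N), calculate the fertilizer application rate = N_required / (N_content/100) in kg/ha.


Rate = N_required / (N_content / 100)
     = 137 / (34 / 100)
     = 137 / 0.34
     = 402.94 kg/ha


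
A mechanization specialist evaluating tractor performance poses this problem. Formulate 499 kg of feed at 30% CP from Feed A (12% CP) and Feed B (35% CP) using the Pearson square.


parts_A = CP_b - target = 35 - 30 = 5
parts_B = target - CP_a = 30 - 12 = 18
total_parts = 5 + 18 = 23
Feed A = 499 * 5 / 23 = 108.48 kg
Feed B = 499 * 18 / 23 = 390.52 kg

108.48 kg


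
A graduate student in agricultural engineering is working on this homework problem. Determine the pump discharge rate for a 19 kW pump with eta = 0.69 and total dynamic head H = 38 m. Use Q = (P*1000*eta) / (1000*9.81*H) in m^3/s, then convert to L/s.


Q = (P * 1000 * eta) / (rho * g * H)
  = (19 * 1000 * 0.69) / (1000 * 9.81 * 38)
  = 13110 / 372780
  = 0.03517 m^3/s = 35.17 L/s


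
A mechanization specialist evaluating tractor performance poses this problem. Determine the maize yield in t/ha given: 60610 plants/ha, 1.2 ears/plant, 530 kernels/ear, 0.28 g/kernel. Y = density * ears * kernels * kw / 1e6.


Y = density * ears * kernels * kw
  = 60610 * 1.2 * 530 * 0.28 g/ha
  = 10793428.80 g/ha
  = 10793.43 kg/ha = 10.79 t/ha


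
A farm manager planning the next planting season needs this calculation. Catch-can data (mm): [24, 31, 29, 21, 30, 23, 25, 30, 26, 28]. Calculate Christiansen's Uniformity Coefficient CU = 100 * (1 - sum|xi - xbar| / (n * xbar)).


xbar = 267 / 10 = 26.700
sum|xi - xbar| = 29
CU = 100 * (1 - 29 / (10 * 26.700))
   = 100 * (1 - 0.1086)
   = 89.14%


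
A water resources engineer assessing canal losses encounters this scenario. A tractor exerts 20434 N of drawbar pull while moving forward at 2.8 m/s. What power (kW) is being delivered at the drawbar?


P = F * v / 1000
  = 20434 * 2.8 / 1000
  = 57215.20 / 1000
  = 57.22 kW


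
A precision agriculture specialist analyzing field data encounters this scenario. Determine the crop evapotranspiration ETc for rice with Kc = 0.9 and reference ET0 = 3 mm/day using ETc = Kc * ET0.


ETc = Kc * ET0
    = 0.9 * 3
    = 2.70 mm/day


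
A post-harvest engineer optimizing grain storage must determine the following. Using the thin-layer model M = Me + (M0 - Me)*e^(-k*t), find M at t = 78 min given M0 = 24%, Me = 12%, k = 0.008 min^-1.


M = Me + (M0 - Me) * e^(-k*t)
  = 12 + (24 - 12) * e^(-0.008*78)
  = 12 + 12 * e^(-0.624)
  = 12 + 12 * 0.53580
  = 12 + 6.4296
  = 18.43%


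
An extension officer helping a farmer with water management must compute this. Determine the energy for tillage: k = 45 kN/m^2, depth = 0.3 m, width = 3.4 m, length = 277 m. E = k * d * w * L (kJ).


E = k * d * w * L
  = 45 * 0.3 * 3.4 * 277
  = 12714.30 kJ


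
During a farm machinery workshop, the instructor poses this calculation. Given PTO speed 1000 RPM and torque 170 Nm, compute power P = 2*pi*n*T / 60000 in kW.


P = 2*pi*n*T / 60000
  = 2*pi * 1000 * 170 / 60000
  = 1068141.50 / 60000
  = 17.80 kW


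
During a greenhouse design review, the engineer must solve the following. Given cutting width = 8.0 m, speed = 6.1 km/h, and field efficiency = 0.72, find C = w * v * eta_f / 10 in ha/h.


C = w * v * eta_f / 10
  = 8.0 * 6.1 * 0.72 / 10
  = 35.14 / 10
  = 3.51 ha/h


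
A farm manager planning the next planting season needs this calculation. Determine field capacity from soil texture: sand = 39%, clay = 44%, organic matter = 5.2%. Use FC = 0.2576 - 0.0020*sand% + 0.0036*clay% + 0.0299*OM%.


FC = 0.2576 - 0.0020*39 + 0.0036*44 + 0.0299*5.2
   = 0.2576 - 0.0780 + 0.1584 + 0.1555
   = 0.4935


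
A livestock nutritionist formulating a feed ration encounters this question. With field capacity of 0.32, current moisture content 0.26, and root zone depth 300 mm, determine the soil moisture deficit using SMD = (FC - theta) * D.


SMD = (FC - theta) * D
    = (0.32 - 0.26) * 300
    = 0.060 * 300
    = 18 mm


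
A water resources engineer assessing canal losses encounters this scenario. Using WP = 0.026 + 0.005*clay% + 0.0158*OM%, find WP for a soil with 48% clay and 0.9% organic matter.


WP = 0.026 + 0.005*48 + 0.0158*0.9
   = 0.026 + 0.2400 + 0.0142
   = 0.2802


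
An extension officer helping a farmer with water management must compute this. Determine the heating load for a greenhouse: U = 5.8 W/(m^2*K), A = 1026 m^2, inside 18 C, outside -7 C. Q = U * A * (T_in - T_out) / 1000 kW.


dT = 18 - (-7) = 25 K
Q = U * A * dT
  = 5.8 * 1026 * 25
  = 148770 W = 148.77 kW


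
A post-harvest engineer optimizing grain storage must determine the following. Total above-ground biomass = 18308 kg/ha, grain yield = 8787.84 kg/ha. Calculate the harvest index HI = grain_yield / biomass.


HI = grain_yield / biomass
   = 8787.84 / 18308
   = 0.48


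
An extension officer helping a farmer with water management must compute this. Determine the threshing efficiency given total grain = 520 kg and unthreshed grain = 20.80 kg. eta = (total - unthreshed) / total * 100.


eta = (total - unthreshed) / total * 100
    = (520 - 20.80) / 520 * 100
    = 499.20 / 520 * 100
    = 96%


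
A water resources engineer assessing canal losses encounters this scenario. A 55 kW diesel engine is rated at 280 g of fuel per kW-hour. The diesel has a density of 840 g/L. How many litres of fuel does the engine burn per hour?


FC = P * BSFC / rho_fuel
   = 55 * 280 / 840
   = 15400 / 840
   = 18.33 L/h


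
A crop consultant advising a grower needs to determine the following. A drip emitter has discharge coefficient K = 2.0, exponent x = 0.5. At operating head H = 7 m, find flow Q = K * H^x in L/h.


Q = K * H^x
  = 2.0 * 7^0.5
  = 2.0 * 2.6458
  = 5.29 L/h


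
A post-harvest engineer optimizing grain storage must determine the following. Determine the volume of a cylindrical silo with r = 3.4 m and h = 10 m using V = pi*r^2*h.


V = pi * r^2 * h
  = pi * 3.4^2 * 10
  = pi * 11.56 * 10
  = 363.17 m^3


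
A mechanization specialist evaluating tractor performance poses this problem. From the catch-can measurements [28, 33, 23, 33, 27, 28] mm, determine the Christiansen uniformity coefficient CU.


xbar = 172 / 6 = 28.667
sum|xi - xbar| = 17.333
CU = 100 * (1 - 17.333 / (6 * 28.667))
   = 100 * (1 - 0.1008)
   = 89.92%


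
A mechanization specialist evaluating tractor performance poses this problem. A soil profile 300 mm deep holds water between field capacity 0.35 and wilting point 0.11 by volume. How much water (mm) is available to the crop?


AW = (FC - WP) * D
   = (0.35 - 0.11) * 300
   = 0.24 * 300
   = 72 mm


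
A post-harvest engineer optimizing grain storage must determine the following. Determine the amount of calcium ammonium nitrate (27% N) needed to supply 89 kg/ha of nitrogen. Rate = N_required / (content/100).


Rate = N_required / (N_content / 100)
     = 89 / (27 / 100)
     = 89 / 0.27
     = 329.63 kg/ha


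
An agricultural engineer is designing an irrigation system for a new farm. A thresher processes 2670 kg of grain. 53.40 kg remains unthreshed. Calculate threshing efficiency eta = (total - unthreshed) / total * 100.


eta = (total - unthreshed) / total * 100
    = (2670 - 53.40) / 2670 * 100
    = 2616.60 / 2670 * 100
    = 98%


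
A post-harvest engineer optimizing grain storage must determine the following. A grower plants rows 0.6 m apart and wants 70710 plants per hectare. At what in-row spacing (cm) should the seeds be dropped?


spacing = 10000 / (row_sp * density)
        = 10000 / (0.6 * 70710)
        = 10000 / 42426
        = 0.23570 m = 23.57 cm


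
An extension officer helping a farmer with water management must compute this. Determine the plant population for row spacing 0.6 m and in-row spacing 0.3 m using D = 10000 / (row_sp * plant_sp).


D = 10000 / (row_sp * plant_sp)
  = 10000 / (0.6 * 0.3)
  = 10000 / 0.1800
  = 55555.56 plants/ha


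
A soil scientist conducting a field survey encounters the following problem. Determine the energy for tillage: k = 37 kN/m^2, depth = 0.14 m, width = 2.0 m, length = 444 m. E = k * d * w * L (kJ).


E = k * d * w * L
  = 37 * 0.14 * 2.0 * 444
  = 4599.84 kJ


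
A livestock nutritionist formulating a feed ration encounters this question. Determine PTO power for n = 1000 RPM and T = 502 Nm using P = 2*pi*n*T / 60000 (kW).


P = 2*pi*n*T / 60000
  = 2*pi * 1000 * 502 / 60000
  = 3154159.02 / 60000
  = 52.57 kW


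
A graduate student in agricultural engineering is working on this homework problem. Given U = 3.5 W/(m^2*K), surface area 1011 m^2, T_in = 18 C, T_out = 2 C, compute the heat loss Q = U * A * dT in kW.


dT = 18 - (2) = 16 K
Q = U * A * dT
  = 3.5 * 1011 * 16
  = 56616 W = 56.62 kW


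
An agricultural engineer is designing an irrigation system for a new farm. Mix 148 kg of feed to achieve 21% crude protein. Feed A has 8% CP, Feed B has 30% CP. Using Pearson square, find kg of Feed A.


parts_A = CP_b - target = 30 - 21 = 9
parts_B = target - CP_a = 21 - 8 = 13
total_parts = 9 + 13 = 22
Feed A = 148 * 9 / 22 = 60.55 kg
Feed B = 148 * 13 / 22 = 87.45 kg

60.55 kg


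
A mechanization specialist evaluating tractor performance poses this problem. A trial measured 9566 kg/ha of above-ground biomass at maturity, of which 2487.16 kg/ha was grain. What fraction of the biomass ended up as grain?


HI = grain_yield / biomass
   = 2487.16 / 9566
   = 0.26


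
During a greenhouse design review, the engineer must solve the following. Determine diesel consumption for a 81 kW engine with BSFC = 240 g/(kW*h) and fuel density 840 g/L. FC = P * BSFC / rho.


FC = P * BSFC / rho_fuel
   = 81 * 240 / 840
   = 19440 / 840
   = 23.14 L/h


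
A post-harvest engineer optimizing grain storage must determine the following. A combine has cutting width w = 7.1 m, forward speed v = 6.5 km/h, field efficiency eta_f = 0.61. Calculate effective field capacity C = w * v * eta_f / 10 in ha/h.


C = w * v * eta_f / 10
  = 7.1 * 6.5 * 0.61 / 10
  = 28.15 / 10
  = 2.82 ha/h
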